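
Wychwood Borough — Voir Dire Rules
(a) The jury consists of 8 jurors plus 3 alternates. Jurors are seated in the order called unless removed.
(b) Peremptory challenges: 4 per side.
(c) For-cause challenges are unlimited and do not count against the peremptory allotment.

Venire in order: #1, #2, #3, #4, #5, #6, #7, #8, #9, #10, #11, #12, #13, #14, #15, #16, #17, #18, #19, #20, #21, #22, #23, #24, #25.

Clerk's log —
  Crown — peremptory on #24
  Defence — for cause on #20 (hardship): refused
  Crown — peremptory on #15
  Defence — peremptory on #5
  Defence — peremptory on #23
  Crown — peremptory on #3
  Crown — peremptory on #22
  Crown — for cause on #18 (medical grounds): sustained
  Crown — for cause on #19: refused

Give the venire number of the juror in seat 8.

Removed: #3, #5, #15, #18, #22, #23, #24. (#19, #20 stay — for-cause denied.)
Seating in order: seats 1–8 → #1, #2, #4, #6, #7, #8, #9, #10; alternates → #11, #12, #13.
So seat 8 is #10.

10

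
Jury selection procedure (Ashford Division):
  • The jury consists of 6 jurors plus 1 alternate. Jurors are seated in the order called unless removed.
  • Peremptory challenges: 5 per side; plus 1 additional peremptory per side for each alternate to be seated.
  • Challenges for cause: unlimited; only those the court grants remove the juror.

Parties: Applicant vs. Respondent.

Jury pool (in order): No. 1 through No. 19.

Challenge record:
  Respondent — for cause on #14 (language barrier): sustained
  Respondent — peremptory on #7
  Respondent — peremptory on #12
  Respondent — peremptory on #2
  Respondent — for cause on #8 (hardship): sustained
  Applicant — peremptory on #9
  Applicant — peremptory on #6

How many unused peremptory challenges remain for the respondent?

3

Respondent allotment: 5 base + 1 × 1 alternate = 6.
Respondent peremptories used: #7, #12, #2 — 3 (for-cause on #14, #8 don't count).
Remaining: 6 − 3 = 3.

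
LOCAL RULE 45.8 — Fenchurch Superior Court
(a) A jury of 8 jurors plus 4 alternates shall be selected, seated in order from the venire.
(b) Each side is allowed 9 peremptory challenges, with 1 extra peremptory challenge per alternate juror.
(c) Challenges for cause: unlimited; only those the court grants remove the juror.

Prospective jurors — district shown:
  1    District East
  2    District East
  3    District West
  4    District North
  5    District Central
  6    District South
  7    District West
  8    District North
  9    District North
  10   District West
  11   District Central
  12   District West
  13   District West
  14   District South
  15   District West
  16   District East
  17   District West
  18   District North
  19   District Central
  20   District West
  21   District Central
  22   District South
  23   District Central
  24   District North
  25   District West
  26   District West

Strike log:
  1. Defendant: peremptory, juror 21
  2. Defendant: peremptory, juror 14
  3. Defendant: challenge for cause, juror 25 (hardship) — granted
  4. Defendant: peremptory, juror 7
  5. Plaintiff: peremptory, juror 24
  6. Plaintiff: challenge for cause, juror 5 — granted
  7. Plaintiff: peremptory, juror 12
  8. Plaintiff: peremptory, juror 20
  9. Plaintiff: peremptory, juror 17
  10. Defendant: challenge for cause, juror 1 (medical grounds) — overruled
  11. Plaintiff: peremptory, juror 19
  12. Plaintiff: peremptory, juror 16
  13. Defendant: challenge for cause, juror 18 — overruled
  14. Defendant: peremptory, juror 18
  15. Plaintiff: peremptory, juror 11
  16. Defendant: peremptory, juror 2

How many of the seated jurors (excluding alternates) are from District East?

Removed: #2, #5, #7, #11, #12, #14, #16, #17, #18, #19, #20, #21, #24, #25.
Seated jurors 1–8: #1, #3, #4, #6, #8, #9, #10, #13 (alternates #15, #22, #23, #26 not counted).
Of those, in District East: #1 → 1.

1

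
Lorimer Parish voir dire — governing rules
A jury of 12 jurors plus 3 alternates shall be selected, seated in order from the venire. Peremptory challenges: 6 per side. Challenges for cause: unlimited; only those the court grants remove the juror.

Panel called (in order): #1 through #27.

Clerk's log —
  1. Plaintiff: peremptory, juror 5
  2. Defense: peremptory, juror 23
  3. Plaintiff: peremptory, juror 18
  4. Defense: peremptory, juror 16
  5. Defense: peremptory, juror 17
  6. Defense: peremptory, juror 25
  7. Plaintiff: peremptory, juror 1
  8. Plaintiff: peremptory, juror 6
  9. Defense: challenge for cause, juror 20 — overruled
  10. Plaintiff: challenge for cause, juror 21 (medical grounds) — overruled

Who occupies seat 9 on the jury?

12

Removed: #1, #5, #6, #16, #17, #18, #23, #25. (#20, #21 stay — for-cause denied.)
Seating in order: seats 1–12 → #2, #3, #4, #7, #8, #9, #10, #11, #12, #13, #14, #15; alternates → #19, #20, #21.
So seat 9 is #12.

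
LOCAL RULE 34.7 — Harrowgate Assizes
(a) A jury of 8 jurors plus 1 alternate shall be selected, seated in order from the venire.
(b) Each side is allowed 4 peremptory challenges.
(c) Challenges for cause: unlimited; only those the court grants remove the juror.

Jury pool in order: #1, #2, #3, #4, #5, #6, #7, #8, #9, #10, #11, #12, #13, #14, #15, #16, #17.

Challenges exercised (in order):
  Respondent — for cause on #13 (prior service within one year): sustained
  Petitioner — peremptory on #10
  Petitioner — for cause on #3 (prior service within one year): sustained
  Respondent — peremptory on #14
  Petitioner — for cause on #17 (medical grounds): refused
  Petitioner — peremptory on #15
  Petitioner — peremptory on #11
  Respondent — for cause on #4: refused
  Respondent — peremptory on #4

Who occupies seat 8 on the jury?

Removed: #3, #4, #10, #11, #13, #14, #15. (#17 stays — for-cause denied.)
Seating in order: seats 1–8 → #1, #2, #5, #6, #7, #8, #9, #12; alternates → #16.
So seat 8 is #12.

12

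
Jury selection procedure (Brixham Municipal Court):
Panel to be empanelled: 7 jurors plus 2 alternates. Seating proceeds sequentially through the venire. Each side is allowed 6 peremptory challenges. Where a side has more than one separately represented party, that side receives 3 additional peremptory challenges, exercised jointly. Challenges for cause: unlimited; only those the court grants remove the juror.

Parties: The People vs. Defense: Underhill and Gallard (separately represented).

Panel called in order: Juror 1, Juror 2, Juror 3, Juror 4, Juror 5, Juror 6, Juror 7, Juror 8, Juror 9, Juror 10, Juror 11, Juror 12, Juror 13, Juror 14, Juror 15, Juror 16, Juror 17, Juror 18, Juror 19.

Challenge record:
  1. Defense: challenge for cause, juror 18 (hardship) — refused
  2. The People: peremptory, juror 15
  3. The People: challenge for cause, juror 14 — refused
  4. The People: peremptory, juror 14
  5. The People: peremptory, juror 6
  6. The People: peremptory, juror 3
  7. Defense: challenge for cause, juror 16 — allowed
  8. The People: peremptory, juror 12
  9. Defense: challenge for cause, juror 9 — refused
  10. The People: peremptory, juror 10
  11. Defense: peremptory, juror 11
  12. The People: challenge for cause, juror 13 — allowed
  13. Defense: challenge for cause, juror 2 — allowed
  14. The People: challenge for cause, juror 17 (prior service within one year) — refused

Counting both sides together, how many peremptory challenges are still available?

8

The People allotment: 6. Defense allotment: 6 base + 3 multi-party = 9.
The People peremptories used: #15, #14, #6, #3, #12, #10 — 6 (for-cause on #14, #13, #17 don't count).
Defense peremptories used: #11 — 1 (for-cause on #18, #16, #9, #2 don't count).
Remaining: (6 − 6) + (9 − 1) = 8.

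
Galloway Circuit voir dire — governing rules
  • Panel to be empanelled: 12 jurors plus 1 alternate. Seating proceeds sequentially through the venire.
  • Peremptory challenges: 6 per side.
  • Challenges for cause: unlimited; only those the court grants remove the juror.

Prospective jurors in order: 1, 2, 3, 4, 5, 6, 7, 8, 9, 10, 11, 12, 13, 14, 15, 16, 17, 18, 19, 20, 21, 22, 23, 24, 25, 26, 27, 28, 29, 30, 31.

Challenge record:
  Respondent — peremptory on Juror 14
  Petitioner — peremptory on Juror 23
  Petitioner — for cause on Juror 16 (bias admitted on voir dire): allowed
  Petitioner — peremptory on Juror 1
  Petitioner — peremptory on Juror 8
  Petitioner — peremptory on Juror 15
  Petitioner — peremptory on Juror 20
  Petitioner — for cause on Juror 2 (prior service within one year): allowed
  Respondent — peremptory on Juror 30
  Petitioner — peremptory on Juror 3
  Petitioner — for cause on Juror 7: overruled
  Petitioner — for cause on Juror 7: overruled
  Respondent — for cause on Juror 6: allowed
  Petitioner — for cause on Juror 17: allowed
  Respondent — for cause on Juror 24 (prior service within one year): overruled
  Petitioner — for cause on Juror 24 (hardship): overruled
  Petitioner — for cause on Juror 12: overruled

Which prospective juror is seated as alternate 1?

Removed: #1, #2, #3, #6, #8, #14, #15, #16, #17, #20, #23, #30. (#7, #12, #24 stay — for-cause denied.)
Filling seats in venire order through position 13: #4, #5, #7, #9, #10, #11, #12, #13, #18, #19, #21, #22, #24.
So alternate 1 is #24.

24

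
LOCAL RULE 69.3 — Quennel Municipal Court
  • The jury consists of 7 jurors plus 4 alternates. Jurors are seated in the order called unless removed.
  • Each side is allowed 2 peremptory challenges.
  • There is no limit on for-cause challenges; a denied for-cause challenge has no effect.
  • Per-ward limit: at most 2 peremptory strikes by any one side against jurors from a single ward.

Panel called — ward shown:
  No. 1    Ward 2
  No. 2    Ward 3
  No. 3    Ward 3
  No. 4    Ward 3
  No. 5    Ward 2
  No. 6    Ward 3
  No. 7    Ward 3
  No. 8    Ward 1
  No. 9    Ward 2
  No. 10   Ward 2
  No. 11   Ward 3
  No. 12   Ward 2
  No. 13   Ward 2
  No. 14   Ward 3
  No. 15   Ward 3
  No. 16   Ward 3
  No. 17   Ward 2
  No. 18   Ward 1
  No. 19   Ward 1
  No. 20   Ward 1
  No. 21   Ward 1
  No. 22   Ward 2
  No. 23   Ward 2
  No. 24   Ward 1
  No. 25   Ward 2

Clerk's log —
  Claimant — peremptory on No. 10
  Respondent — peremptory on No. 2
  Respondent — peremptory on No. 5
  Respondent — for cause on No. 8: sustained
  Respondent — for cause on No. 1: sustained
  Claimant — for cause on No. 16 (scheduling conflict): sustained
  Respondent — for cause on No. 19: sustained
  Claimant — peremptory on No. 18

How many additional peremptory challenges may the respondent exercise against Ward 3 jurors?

Respondent peremptories so far: #2, #5 — 2 of 2 used, 0 left overall.
Against Ward 3: #2 — 1 used; per-ward cap 2 leaves 1.
Binding limit: min(0, 1) = 0.

0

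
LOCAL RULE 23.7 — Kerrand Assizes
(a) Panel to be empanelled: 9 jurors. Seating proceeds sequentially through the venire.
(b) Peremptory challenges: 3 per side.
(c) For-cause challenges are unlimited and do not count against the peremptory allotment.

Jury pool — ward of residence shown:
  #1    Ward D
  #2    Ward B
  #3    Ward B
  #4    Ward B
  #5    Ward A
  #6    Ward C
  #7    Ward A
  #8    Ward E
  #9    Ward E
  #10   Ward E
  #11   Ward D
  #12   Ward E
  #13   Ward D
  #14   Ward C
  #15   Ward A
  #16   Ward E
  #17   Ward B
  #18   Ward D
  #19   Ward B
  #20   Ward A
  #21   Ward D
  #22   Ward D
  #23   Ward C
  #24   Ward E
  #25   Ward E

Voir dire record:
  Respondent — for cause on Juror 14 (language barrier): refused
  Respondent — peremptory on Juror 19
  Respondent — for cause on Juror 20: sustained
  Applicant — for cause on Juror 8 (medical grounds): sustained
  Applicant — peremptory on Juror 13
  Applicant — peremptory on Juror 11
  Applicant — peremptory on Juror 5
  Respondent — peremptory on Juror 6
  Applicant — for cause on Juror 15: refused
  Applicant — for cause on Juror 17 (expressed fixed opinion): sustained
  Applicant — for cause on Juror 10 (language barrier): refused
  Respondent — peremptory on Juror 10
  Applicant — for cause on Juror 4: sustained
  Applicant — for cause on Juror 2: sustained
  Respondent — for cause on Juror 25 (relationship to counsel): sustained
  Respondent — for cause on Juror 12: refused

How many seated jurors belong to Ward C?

Removed: #2, #4, #5, #6, #8, #10, #11, #13, #17, #19, #20, #25.
Seated jurors 1–9: #1, #3, #7, #9, #12, #14, #15, #16, #18.
Of those, in Ward C: #14 → 1.

1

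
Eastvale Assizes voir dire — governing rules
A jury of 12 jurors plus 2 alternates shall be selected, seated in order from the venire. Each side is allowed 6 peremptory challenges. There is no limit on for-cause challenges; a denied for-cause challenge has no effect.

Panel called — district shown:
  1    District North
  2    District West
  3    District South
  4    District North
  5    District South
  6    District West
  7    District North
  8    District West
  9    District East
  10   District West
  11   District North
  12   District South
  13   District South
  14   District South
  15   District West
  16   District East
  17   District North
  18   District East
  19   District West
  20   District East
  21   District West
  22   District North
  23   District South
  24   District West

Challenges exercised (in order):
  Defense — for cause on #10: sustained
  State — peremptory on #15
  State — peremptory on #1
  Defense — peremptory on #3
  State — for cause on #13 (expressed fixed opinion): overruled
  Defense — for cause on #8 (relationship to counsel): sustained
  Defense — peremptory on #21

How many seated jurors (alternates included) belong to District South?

Removed: #1, #3, #8, #10, #15, #21.
Seated (14 incl. alternates): #2, #4, #5, #6, #7, #9, #11, #12, #13, #14, #16, #17, #18, #19.
Of those, in District South: #5, #12, #13, #14 → 4.

4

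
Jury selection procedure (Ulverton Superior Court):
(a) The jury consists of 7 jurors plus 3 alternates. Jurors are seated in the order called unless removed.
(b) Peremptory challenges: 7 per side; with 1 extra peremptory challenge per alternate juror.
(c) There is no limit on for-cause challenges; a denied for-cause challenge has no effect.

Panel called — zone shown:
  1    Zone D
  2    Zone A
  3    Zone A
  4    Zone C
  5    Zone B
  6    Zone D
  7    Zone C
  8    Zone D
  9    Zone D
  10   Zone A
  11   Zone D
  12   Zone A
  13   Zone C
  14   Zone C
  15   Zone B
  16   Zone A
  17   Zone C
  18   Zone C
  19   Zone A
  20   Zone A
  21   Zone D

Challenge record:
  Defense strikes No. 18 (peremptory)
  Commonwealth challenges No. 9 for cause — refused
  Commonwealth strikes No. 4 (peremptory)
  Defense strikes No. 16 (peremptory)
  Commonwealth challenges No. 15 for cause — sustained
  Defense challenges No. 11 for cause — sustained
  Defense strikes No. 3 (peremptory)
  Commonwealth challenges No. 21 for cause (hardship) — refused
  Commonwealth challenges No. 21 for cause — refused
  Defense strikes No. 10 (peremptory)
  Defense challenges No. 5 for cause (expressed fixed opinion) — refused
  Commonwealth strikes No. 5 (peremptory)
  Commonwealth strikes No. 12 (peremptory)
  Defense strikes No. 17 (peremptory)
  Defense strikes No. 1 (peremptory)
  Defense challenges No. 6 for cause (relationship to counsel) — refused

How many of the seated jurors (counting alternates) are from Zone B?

Removed: #1, #3, #4, #5, #10, #11, #12, #15, #16, #17, #18.
Seated (10 incl. alternates): #2, #6, #7, #8, #9, #13, #14, #19, #20, #21.
None of those are in Zone B → 0.

0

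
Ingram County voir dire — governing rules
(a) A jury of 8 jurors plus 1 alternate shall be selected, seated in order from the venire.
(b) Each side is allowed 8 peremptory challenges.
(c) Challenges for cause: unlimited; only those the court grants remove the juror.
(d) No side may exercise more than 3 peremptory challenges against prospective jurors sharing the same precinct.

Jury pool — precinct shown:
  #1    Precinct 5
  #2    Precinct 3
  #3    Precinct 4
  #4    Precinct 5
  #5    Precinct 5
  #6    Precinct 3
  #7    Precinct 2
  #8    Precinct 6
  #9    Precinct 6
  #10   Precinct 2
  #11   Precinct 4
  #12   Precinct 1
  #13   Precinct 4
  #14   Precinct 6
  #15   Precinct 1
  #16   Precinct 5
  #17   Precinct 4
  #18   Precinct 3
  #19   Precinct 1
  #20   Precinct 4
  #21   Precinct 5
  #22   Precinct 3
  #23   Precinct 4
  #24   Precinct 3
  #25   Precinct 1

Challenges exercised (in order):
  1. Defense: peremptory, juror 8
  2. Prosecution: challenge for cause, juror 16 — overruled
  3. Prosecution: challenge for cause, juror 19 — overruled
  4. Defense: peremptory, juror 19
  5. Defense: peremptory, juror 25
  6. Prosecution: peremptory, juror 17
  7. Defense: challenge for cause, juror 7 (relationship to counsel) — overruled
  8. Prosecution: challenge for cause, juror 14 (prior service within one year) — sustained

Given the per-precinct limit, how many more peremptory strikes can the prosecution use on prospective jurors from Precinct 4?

Prosecution peremptories so far: #17 — 1 of 8 used, 7 left overall.
Against Precinct 4: #17 — 1 used; per-precinct cap 3 leaves 2.
Binding limit: min(7, 2) = 2.

2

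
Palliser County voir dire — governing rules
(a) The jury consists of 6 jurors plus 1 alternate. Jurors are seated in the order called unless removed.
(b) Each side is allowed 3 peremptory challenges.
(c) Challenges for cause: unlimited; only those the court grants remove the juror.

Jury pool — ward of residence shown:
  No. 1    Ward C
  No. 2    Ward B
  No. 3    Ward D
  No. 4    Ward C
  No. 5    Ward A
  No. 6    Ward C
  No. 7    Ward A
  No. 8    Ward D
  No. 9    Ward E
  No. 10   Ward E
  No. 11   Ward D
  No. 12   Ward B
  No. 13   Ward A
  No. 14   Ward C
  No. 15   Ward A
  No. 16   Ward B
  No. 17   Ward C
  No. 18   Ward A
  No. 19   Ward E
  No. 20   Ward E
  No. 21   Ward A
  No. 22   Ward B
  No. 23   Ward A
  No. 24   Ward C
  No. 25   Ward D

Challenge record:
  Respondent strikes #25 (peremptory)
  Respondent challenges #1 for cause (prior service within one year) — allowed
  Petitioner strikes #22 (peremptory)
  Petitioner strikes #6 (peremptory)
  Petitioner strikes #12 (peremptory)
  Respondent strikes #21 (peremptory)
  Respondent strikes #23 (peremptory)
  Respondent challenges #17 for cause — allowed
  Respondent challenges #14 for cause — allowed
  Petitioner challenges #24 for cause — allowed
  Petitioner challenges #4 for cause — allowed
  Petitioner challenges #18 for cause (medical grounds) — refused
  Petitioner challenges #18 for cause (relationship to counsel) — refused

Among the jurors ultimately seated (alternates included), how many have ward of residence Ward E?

2

Removed: #1, #4, #6, #12, #14, #17, #21, #22, #23, #24, #25.
Seated (7 incl. alternates): #2, #3, #5, #7, #8, #9, #10.
Of those, in Ward E: #9, #10 → 2.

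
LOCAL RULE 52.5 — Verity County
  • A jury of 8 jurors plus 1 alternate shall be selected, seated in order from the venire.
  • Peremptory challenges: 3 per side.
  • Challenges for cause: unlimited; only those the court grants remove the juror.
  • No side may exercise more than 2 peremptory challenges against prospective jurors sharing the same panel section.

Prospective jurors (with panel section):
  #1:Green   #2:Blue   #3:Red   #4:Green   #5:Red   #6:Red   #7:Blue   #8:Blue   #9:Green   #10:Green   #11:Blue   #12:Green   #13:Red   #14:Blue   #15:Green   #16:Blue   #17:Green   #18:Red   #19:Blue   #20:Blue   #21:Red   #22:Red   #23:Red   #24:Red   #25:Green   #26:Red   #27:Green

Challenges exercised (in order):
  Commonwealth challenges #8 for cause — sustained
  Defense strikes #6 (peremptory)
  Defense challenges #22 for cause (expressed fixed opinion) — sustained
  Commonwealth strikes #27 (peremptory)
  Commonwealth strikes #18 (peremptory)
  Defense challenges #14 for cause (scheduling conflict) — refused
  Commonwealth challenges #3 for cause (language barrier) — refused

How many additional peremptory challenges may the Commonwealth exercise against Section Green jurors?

1

Commonwealth peremptories so far: #27, #18 — 2 of 3 used, 1 left overall.
Against Section Green: #27 — 1 used; per-section cap 2 leaves 1.
Binding limit: min(1, 1) = 1.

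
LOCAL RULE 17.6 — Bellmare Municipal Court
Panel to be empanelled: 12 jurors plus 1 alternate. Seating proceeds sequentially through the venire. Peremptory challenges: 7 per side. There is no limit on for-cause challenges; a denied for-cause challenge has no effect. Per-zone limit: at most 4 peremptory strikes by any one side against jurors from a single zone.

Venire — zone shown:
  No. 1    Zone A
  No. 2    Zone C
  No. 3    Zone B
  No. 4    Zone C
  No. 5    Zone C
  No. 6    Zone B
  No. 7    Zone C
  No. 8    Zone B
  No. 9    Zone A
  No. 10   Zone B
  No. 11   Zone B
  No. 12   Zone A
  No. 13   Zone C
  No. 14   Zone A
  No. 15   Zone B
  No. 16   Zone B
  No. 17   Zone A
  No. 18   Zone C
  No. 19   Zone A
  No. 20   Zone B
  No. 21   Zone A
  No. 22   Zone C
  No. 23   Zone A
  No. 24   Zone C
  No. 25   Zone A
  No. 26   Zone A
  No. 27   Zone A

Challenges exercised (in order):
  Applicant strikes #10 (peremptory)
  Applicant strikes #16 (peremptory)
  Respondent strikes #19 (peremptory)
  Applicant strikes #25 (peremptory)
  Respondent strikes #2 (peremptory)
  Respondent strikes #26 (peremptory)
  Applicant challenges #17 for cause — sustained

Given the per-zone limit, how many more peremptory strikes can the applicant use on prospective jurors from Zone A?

3

Applicant peremptories so far: #10, #16, #25 — 3 of 7 used, 4 left overall.
Against Zone A: #25 — 1 used; per-zone cap 4 leaves 3.
Binding limit: min(4, 3) = 3.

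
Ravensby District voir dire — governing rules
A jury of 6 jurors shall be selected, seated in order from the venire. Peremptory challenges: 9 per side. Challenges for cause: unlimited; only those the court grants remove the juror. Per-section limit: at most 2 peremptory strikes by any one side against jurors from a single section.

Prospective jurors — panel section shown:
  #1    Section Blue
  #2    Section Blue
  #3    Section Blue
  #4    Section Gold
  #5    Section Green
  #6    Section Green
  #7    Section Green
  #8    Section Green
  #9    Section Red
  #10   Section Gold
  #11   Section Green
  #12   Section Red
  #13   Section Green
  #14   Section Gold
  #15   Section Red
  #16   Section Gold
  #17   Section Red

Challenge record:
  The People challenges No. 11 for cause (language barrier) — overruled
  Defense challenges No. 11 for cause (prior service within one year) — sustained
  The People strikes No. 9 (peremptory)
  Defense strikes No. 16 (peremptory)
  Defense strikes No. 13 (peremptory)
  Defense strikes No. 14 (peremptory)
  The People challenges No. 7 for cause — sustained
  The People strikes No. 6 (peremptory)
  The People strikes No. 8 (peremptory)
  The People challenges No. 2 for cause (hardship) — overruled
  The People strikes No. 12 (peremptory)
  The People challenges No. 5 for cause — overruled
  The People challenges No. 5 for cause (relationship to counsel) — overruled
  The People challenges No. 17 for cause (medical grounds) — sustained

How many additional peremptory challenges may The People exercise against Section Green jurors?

The People peremptories so far: #9, #6, #8, #12 — 4 of 9 used, 5 left overall.
Against Section Green: #6, #8 — 2 used; per-section cap 2 leaves 0.
Binding limit: min(5, 0) = 0.

0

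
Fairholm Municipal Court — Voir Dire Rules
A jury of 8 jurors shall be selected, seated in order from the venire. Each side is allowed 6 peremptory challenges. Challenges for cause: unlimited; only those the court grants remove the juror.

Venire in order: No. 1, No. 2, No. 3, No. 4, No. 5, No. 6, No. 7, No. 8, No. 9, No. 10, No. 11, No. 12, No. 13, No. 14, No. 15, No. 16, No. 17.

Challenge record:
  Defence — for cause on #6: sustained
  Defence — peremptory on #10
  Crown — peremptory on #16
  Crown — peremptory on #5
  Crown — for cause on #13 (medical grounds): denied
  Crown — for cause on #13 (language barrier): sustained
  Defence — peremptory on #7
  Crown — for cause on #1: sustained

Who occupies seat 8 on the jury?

Removed: #1, #5, #6, #7, #10, #13, #16.
Seating in order: seats 1–8 → #2, #3, #4, #8, #9, #11, #12, #14.
So seat 8 is #14.

14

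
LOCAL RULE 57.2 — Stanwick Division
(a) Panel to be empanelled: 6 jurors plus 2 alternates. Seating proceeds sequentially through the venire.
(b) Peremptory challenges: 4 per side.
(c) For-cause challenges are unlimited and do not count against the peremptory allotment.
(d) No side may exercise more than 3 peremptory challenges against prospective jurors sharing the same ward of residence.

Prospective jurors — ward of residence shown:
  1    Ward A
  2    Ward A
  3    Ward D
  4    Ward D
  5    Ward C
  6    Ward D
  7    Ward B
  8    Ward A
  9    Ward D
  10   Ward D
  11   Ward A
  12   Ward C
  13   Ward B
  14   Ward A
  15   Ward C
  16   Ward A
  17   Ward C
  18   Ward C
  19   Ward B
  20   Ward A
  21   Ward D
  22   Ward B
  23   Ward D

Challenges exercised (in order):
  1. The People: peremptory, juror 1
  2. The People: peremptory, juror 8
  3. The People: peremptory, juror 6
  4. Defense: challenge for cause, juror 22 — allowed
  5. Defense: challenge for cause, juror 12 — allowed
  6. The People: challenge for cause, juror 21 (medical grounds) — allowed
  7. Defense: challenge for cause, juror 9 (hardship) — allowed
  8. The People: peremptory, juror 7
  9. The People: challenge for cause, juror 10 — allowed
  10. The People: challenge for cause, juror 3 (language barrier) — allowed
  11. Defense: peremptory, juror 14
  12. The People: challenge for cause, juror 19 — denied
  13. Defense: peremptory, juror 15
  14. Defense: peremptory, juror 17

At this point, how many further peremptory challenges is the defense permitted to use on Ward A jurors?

Defense peremptories so far: #14, #15, #17 — 3 of 4 used, 1 left overall.
Against Ward A: #14 — 1 used; per-ward cap 3 leaves 2.
Binding limit: min(1, 2) = 1.

1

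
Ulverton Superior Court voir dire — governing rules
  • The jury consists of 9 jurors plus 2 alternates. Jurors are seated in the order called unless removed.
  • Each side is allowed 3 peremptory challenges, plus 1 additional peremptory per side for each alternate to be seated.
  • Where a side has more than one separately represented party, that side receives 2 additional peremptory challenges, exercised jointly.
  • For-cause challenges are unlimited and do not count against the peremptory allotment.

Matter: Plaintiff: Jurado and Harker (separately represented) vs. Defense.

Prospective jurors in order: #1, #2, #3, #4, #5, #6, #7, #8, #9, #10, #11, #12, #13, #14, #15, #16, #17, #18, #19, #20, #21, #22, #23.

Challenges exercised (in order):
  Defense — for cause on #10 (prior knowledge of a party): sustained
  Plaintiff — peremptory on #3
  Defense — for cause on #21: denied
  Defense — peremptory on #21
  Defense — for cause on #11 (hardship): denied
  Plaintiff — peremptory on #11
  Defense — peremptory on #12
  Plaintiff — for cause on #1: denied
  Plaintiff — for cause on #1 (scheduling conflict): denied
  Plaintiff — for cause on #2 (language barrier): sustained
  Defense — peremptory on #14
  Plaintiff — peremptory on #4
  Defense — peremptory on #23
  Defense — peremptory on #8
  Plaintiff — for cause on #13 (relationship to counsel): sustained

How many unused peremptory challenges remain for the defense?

0

Defense allotment: 3 base + 1 × 2 alternates = 5.
Defense peremptories used: #21, #12, #14, #23, #8 — 5 (for-cause on #10, #21, #11 don't count).
Remaining: 5 − 5 = 0.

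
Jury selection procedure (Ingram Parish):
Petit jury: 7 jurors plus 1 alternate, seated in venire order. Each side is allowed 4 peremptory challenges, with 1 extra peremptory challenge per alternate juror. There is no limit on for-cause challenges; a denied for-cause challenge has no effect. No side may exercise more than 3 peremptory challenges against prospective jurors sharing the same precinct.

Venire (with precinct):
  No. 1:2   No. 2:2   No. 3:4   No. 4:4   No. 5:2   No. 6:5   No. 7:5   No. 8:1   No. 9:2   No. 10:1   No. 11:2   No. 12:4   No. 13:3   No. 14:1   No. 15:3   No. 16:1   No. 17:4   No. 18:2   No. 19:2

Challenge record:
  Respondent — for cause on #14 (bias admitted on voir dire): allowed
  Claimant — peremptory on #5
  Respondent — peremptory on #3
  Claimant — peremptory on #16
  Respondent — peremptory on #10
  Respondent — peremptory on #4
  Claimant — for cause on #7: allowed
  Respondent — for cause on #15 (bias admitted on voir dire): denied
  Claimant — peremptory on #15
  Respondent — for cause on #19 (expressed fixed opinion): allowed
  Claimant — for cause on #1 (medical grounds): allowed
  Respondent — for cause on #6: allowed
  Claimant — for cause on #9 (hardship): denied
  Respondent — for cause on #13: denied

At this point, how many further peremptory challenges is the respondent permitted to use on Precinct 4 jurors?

1

Respondent peremptories so far: #3, #10, #4 — 3 of 5 used, 2 left overall.
Against Precinct 4: #3, #4 — 2 used; per-precinct cap 3 leaves 1.
Binding limit: min(2, 1) = 1.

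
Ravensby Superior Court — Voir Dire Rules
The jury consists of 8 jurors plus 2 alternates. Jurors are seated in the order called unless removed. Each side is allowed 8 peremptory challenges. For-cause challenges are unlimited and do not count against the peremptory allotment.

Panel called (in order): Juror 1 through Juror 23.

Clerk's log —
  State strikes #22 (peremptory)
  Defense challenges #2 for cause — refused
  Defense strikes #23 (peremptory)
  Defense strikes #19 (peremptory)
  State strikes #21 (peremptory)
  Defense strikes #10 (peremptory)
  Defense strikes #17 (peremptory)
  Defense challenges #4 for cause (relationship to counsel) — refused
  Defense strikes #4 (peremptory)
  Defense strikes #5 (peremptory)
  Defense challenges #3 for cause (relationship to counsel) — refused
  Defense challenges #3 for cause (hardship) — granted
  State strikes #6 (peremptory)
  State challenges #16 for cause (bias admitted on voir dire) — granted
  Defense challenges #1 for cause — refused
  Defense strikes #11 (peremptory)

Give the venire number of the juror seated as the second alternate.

Removed: #3, #4, #5, #6, #10, #11, #16, #17, #19, #21, #22, #23. (#1, #2 stay — for-cause denied.)
Seating in order: seats 1–8 → #1, #2, #7, #8, #9, #12, #13, #14; alternates → #15, #18.
So alternate 2 is #18.

18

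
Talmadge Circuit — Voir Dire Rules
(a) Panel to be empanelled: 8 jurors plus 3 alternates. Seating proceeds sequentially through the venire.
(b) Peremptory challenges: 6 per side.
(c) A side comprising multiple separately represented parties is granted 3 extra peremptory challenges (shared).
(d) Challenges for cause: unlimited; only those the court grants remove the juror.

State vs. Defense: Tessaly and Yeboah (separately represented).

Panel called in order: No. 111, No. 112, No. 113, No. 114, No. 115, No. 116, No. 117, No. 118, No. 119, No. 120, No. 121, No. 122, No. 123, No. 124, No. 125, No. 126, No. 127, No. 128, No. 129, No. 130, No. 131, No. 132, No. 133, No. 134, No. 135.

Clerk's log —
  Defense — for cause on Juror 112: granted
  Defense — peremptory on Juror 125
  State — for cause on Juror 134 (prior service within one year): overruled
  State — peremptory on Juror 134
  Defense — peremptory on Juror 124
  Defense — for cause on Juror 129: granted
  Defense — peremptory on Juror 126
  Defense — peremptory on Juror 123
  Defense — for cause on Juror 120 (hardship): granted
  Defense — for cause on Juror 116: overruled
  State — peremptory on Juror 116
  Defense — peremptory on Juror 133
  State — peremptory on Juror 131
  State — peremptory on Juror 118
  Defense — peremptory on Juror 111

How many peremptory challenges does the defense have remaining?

Defense allotment: 6 base + 3 multi-party = 9.
Defense peremptories used: #125, #124, #126, #123, #133, #111 — 6 (for-cause on #112, #129, #120, #116 don't count).
Remaining: 9 − 6 = 3.

3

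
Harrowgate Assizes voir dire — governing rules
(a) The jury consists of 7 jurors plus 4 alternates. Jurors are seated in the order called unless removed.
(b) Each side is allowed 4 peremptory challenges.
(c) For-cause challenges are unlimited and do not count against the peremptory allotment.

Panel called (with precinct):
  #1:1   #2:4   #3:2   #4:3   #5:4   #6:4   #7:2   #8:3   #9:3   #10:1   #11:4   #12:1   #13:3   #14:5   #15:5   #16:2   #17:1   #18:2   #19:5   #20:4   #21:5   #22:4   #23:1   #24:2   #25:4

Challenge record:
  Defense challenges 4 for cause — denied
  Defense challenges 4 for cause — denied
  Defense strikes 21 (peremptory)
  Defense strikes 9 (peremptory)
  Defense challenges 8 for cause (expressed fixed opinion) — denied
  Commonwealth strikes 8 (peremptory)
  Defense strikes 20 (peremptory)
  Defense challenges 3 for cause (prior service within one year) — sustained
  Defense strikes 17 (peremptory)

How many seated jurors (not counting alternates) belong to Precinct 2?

1

Removed: #3, #8, #9, #17, #20, #21.
Seated jurors 1–7: #1, #2, #4, #5, #6, #7, #10 (alternates #11, #12, #13, #14 not counted).
Of those, in Precinct 2: #7 → 1.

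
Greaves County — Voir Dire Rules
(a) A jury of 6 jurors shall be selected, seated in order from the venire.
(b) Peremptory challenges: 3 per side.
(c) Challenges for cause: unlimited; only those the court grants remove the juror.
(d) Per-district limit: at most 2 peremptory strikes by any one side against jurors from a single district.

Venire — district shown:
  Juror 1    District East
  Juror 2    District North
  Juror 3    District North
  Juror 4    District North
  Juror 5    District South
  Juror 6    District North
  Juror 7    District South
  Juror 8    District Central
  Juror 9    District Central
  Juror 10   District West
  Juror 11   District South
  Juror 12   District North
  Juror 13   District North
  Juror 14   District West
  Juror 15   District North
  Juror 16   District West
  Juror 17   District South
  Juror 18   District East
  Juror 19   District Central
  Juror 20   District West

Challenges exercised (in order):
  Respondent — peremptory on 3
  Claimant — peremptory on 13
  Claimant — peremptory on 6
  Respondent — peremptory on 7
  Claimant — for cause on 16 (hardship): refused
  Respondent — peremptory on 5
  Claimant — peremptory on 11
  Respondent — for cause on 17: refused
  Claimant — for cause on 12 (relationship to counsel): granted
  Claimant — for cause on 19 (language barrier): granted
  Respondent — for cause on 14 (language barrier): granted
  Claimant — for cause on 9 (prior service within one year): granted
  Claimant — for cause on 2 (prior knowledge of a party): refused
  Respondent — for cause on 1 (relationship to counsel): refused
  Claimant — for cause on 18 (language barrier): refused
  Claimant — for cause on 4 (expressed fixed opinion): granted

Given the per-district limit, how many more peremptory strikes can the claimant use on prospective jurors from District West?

Claimant peremptories so far: #13, #6, #11 — 3 of 3 used, 0 left overall.
Against District West: none yet — per-district cap 2 leaves 2.
Binding limit: min(0, 2) = 0.

0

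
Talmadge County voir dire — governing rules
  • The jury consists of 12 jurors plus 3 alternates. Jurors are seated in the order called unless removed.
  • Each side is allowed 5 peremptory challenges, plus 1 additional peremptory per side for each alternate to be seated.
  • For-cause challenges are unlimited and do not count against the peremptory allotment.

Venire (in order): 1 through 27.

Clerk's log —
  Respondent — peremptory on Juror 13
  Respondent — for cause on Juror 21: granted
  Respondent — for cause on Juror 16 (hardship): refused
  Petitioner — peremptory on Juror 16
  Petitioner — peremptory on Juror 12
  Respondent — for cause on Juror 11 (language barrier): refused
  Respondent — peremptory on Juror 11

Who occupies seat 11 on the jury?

Removed: #11, #12, #13, #16, #21.
Filling seats in venire order through position 11: #1, #2, #3, #4, #5, #6, #7, #8, #9, #10, #14.
So seat 11 is #14.

14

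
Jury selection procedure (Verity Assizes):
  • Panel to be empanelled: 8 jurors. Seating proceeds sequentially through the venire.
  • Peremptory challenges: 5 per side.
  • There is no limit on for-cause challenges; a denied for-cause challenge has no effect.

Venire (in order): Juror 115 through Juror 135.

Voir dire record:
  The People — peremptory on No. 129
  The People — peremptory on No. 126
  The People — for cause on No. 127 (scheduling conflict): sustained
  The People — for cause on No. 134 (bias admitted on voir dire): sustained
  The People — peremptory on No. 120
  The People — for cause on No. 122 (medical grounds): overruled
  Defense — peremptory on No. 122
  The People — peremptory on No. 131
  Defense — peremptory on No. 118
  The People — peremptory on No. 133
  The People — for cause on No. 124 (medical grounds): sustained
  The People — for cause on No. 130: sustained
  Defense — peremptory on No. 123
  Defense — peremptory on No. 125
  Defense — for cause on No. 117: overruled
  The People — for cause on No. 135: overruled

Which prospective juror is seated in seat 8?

135

Removed: #118, #120, #122, #123, #124, #125, #126, #127, #129, #130, #131, #133, #134. (#117, #135 stay — for-cause denied.)
Seating in order: seats 1–8 → #115, #116, #117, #119, #121, #128, #132, #135.
So seat 8 is #135.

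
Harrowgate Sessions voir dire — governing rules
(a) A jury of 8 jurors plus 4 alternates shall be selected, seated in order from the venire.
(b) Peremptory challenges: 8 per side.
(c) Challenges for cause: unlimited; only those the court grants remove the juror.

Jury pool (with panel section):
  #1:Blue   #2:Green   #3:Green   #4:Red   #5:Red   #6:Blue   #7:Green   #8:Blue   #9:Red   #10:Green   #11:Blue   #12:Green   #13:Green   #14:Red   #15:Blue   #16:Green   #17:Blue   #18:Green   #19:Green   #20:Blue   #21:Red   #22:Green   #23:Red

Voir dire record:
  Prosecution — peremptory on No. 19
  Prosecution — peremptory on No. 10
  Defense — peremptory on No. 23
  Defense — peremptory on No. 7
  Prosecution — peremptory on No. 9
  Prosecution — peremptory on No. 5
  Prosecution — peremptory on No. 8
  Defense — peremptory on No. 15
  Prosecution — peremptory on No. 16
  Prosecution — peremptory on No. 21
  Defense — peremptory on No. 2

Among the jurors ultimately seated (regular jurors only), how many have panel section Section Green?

Removed: #2, #5, #7, #8, #9, #10, #15, #16, #19, #21, #23.
Seated jurors 1–8: #1, #3, #4, #6, #11, #12, #13, #14 (alternates #17, #18, #20, #22 not counted).
Of those, in Section Green: #3, #12, #13 → 3.

3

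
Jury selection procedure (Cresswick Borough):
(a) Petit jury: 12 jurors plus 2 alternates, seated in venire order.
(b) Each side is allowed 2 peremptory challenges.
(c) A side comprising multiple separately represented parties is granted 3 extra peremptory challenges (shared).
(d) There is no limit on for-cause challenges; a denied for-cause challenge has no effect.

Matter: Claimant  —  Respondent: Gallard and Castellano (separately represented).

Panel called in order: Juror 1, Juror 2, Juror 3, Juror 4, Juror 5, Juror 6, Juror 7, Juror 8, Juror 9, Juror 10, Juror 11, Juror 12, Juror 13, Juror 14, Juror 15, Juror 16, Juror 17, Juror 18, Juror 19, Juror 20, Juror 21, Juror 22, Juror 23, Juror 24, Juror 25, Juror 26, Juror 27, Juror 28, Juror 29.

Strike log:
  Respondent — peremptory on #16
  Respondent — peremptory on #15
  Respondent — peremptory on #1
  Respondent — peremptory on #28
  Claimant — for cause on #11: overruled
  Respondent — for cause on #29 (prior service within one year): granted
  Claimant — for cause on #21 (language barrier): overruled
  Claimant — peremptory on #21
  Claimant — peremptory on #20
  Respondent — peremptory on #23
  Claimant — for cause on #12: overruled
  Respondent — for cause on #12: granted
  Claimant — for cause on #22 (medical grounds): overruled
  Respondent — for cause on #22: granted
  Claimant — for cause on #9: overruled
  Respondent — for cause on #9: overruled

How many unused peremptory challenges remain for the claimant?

0

Claimant allotment: 2.
Claimant peremptories used: #21, #20 — 2 (for-cause on #11, #21, #12, #22, #9 don't count).
Remaining: 2 − 2 = 0.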